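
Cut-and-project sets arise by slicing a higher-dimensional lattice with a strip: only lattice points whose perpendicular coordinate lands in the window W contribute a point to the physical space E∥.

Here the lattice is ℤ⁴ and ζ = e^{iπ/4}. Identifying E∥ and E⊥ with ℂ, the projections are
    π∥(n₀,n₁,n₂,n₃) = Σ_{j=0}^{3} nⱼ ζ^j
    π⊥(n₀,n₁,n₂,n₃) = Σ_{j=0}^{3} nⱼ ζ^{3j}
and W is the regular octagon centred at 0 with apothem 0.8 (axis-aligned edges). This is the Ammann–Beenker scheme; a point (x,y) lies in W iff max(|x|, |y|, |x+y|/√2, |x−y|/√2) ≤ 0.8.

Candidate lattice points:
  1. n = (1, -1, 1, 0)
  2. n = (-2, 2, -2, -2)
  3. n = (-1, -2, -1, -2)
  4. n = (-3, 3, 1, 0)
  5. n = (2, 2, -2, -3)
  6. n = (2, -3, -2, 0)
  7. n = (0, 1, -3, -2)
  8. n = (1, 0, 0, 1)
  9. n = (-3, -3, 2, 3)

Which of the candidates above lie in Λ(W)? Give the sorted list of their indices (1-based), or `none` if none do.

With ζ = e^{iπ/4} the internal vectors are ζ^0,ζ^3,ζ^6,ζ^9.
candidate 1: n = (1, -1, 1, 0) → π⊥ ≈ (+1.7071, -1.7071); max(|x|,|y|,|x±y|/√2) = 2.4142 > 0.8 ⇒ ∉ W
candidate 2: n = (-2, 2, -2, -2) → π⊥ ≈ (-4.8284, +2.0000); max(|x|,|y|,|x±y|/√2) = 4.8284 > 0.8 ⇒ ∉ W
candidate 3: n = (-1, -2, -1, -2) → π⊥ ≈ (-1.0000, -1.8284); max(|x|,|y|,|x±y|/√2) = 2.0000 > 0.8 ⇒ ∉ W
candidate 4: n = (-3, 3, 1, 0) → π⊥ ≈ (-5.1213, +1.1213); max(|x|,|y|,|x±y|/√2) = 5.1213 > 0.8 ⇒ ∉ W
candidate 5: n = (2, 2, -2, -3) → π⊥ ≈ (-1.5355, +1.2929); max(|x|,|y|,|x±y|/√2) = 2.0000 > 0.8 ⇒ ∉ W
candidate 6: n = (2, -3, -2, 0) → π⊥ ≈ (+4.1213, -0.1213); max(|x|,|y|,|x±y|/√2) = 4.1213 > 0.8 ⇒ ∉ W
candidate 7: n = (0, 1, -3, -2) → π⊥ ≈ (-2.1213, +2.2929); max(|x|,|y|,|x±y|/√2) = 3.1213 > 0.8 ⇒ ∉ W
candidate 8: n = (1, 0, 0, 1) → π⊥ ≈ (+1.7071, +0.7071); max(|x|,|y|,|x±y|/√2) = 1.7071 > 0.8 ⇒ ∉ W
candidate 9: n = (-3, -3, 2, 3) → π⊥ ≈ (+1.2426, -2.0000); max(|x|,|y|,|x±y|/√2) = 2.2929 > 0.8 ⇒ ∉ W

none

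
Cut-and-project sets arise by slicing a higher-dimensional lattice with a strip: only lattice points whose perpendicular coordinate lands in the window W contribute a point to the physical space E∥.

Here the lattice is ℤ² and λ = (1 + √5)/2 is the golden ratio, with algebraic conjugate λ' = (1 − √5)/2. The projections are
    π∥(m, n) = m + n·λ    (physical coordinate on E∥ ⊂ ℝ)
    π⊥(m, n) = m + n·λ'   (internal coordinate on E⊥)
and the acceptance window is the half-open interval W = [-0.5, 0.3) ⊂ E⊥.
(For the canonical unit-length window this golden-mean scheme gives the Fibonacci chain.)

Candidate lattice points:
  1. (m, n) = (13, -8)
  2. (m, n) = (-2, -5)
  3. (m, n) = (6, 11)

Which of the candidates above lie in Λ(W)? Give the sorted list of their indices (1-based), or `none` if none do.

Numerically λ ≈ 1.618034 and λ' = −1/λ ≈ -0.618034.
#1 (13,-8): internal coord 13 + (-8)·λ' = +17.944272; +17.944272 ∉ [-0.5, 0.3) → out
#2 (-2,-5): internal coord -2 + (-5)·λ' = +1.090170; +1.090170 ∉ [-0.5, 0.3) → out
#3 (6,11): internal coord 6 + (11)·λ' = -0.798374; -0.798374 ∉ [-0.5, 0.3) → out

none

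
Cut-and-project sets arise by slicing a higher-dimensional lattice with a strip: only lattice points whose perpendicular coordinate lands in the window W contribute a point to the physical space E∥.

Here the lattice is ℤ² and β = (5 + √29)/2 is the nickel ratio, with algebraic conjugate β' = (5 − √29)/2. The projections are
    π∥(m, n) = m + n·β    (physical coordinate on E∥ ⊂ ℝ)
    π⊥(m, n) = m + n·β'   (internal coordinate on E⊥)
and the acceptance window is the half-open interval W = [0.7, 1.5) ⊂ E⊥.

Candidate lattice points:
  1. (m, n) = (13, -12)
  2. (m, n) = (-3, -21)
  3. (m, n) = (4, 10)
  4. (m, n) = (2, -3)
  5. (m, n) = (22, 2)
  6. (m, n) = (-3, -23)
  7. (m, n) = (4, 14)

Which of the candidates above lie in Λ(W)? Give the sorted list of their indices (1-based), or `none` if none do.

2, 6, 7

Compute β' = (5−√29)/2 = -0.19258, so π⊥(m,n) = m -0.19258·n.
candidate 1: (m,n)=(13,-12) → π∥ = 13-12·β ≈ -49.31099, π⊥ = 13-12·β' ≈ 15.31099 ∉ [0.7, 1.5) ⇒ out
candidate 2: (m,n)=(-3,-21) → π∥ = -3-21·β ≈ -112.04423, π⊥ = -3-21·β' ≈ 1.04423 ∈ [0.7, 1.5) ⇒ IN Λ
candidate 3: (m,n)=(4,10) → π∥ = 4+10·β ≈ 55.92582, π⊥ = 4+10·β' ≈ 2.07418 ∉ [0.7, 1.5) ⇒ out
candidate 4: (m,n)=(2,-3) → π∥ = 2-3·β ≈ -13.57775, π⊥ = 2-3·β' ≈ 2.57775 ∉ [0.7, 1.5) ⇒ out
candidate 5: (m,n)=(22,2) → π∥ = 22+2·β ≈ 32.38516, π⊥ = 22+2·β' ≈ 21.61484 ∉ [0.7, 1.5) ⇒ out
candidate 6: (m,n)=(-3,-23) → π∥ = -3-23·β ≈ -122.42940, π⊥ = -3-23·β' ≈ 1.42940 ∈ [0.7, 1.5) ⇒ IN Λ
candidate 7: (m,n)=(4,14) → π∥ = 4+14·β ≈ 76.69615, π⊥ = 4+14·β' ≈ 1.30385 ∈ [0.7, 1.5) ⇒ IN Λ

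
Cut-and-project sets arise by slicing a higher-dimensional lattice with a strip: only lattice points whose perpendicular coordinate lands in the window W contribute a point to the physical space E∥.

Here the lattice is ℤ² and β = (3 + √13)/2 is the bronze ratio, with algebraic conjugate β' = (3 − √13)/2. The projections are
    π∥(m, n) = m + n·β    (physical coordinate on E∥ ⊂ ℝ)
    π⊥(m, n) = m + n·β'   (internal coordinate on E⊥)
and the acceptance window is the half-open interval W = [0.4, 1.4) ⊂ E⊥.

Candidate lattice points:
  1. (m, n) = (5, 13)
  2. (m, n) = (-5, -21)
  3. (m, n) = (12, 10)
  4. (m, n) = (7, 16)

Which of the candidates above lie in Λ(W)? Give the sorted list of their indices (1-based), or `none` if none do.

1, 2

Compute β' = (3−√13)/2 = -0.3028, so π⊥(m,n) = m -0.3028·n.
#1 (5,13): internal coord 5 + (13)·β' = +1.0639; +1.0639 ∈ [0.4, 1.4) → IN Λ
#2 (-5,-21): internal coord -5 + (-21)·β' = +1.3583; +1.3583 ∈ [0.4, 1.4) → IN Λ
#3 (12,10): internal coord 12 + (10)·β' = +8.9722; +8.9722 ∉ [0.4, 1.4) → out
#4 (7,16): internal coord 7 + (16)·β' = +2.1556; +2.1556 ∉ [0.4, 1.4) → out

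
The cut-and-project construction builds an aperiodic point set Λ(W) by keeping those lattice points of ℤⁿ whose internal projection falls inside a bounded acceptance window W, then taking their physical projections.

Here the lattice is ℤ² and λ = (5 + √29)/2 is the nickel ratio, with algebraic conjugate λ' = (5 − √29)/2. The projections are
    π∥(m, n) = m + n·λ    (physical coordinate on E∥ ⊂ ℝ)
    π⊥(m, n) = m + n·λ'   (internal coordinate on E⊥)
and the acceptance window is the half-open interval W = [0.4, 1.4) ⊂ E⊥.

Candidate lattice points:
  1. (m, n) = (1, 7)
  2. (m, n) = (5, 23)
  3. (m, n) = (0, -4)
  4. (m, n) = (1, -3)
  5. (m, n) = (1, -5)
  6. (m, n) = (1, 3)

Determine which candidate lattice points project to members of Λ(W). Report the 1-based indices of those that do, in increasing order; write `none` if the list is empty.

2, 3, 6

Numerically λ ≈ 5.19258 and λ' = −1/λ ≈ -0.19258.
[1] lift (1,7): star map gives -0.34808; window check 0.4 ≤ -0.34808 < 1.4 is false → out
[2] lift (5,23): star map gives 0.57060; window check 0.4 ≤ 0.57060 < 1.4 is true → IN Λ
[3] lift (0,-4): star map gives 0.77033; window check 0.4 ≤ 0.77033 < 1.4 is true → IN Λ
[4] lift (1,-3): star map gives 1.57775; window check 0.4 ≤ 1.57775 < 1.4 is false → out
[5] lift (1,-5): star map gives 1.96291; window check 0.4 ≤ 1.96291 < 1.4 is false → out
[6] lift (1,3): star map gives 0.42225; window check 0.4 ≤ 0.42225 < 1.4 is true → IN Λ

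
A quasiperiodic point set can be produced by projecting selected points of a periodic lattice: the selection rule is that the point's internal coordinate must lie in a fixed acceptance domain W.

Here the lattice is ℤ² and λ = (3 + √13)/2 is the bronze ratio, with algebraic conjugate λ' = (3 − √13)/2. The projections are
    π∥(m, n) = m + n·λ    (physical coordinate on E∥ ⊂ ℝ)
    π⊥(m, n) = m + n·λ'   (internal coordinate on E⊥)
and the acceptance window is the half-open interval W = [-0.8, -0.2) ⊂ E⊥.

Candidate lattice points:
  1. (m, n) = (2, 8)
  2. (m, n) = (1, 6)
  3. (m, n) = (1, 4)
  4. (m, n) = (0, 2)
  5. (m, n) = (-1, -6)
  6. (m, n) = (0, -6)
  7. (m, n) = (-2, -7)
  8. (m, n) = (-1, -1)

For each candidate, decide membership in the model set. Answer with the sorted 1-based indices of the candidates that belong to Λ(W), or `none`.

1, 3, 4, 8

Numerically λ ≈ 3.302776 and λ' = −1/λ ≈ -0.302776.
#1 (2,8): internal coord 2 + (8)·λ' = -0.422205; -0.422205 ∈ [-0.8, -0.2) → IN Λ
#2 (1,6): internal coord 1 + (6)·λ' = -0.816654; -0.816654 ∉ [-0.8, -0.2) → out
#3 (1,4): internal coord 1 + (4)·λ' = -0.211103; -0.211103 ∈ [-0.8, -0.2) → IN Λ
#4 (0,2): internal coord 0 + (2)·λ' = -0.605551; -0.605551 ∈ [-0.8, -0.2) → IN Λ
#5 (-1,-6): internal coord -1 + (-6)·λ' = +0.816654; +0.816654 ∉ [-0.8, -0.2) → out
#6 (0,-6): internal coord 0 + (-6)·λ' = +1.816654; +1.816654 ∉ [-0.8, -0.2) → out
#7 (-2,-7): internal coord -2 + (-7)·λ' = +0.119429; +0.119429 ∉ [-0.8, -0.2) → out
#8 (-1,-1): internal coord -1 + (-1)·λ' = -0.697224; -0.697224 ∈ [-0.8, -0.2) → IN Λ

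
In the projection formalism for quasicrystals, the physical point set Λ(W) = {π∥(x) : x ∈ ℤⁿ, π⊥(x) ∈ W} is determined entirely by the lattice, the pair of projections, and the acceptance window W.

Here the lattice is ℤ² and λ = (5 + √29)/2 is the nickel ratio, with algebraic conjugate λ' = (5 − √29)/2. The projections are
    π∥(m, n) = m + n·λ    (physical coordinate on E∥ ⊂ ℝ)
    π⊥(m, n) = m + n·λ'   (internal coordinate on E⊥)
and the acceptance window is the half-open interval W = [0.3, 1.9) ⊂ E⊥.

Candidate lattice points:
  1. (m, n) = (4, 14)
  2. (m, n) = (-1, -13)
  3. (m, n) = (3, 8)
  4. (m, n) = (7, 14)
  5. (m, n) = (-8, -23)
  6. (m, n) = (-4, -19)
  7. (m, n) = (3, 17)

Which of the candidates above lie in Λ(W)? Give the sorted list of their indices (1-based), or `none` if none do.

Numerically λ ≈ 5.1926 and λ' = −1/λ ≈ -0.1926.
#1 (4,14): internal coord 4 + (14)·λ' = +1.3038; +1.3038 ∈ [0.3, 1.9) → IN Λ
#2 (-1,-13): internal coord -1 + (-13)·λ' = +1.5036; +1.5036 ∈ [0.3, 1.9) → IN Λ
#3 (3,8): internal coord 3 + (8)·λ' = +1.4593; +1.4593 ∈ [0.3, 1.9) → IN Λ
#4 (7,14): internal coord 7 + (14)·λ' = +4.3038; +4.3038 ∉ [0.3, 1.9) → out
#5 (-8,-23): internal coord -8 + (-23)·λ' = -3.5706; -3.5706 ∉ [0.3, 1.9) → out
#6 (-4,-19): internal coord -4 + (-19)·λ' = -0.3409; -0.3409 ∉ [0.3, 1.9) → out
#7 (3,17): internal coord 3 + (17)·λ' = -0.2739; -0.2739 ∉ [0.3, 1.9) → out

1, 2, 3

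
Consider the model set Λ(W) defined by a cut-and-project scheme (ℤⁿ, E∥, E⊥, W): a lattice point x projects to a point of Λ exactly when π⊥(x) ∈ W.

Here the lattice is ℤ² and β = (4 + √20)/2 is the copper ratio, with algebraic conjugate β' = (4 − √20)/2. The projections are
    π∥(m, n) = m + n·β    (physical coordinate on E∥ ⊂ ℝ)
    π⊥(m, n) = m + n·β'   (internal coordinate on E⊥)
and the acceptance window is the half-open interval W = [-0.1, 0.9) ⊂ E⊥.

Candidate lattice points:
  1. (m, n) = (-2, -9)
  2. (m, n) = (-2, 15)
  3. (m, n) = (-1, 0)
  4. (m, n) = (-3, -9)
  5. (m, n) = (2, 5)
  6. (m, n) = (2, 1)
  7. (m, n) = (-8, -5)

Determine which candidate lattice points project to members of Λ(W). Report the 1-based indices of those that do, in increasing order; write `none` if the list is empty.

β' = (4−√20)/2 ≈ -0.236068.
#1 (-2,-9): internal coord -2 + (-9)·β' = +0.124612; +0.124612 ∈ [-0.1, 0.9) → IN Λ
#2 (-2,15): internal coord -2 + (15)·β' = -5.541020; -5.541020 ∉ [-0.1, 0.9) → out
#3 (-1,0): internal coord -1 + (0)·β' = -1.000000; -1.000000 ∉ [-0.1, 0.9) → out
#4 (-3,-9): internal coord -3 + (-9)·β' = -0.875388; -0.875388 ∉ [-0.1, 0.9) → out
#5 (2,5): internal coord 2 + (5)·β' = +0.819660; +0.819660 ∈ [-0.1, 0.9) → IN Λ
#6 (2,1): internal coord 2 + (1)·β' = +1.763932; +1.763932 ∉ [-0.1, 0.9) → out
#7 (-8,-5): internal coord -8 + (-5)·β' = -6.819660; -6.819660 ∉ [-0.1, 0.9) → out

1, 5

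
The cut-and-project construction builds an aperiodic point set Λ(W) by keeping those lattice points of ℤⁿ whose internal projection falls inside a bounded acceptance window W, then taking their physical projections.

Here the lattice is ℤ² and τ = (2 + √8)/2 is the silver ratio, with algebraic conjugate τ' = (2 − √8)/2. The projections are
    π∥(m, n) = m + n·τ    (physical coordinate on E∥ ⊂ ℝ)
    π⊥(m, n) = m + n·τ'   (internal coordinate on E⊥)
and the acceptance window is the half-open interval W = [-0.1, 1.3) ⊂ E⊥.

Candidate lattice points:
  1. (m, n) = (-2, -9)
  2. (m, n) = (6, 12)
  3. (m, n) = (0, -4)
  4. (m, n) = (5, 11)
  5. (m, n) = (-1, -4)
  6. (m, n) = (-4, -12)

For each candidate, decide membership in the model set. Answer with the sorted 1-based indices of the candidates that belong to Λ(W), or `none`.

2, 4, 5, 6

Numerically τ ≈ 2.4142 and τ' = −1/τ ≈ -0.4142.
candidate 1: (m,n)=(-2,-9) → π∥ = -2-9·τ ≈ -23.7279, π⊥ = -2-9·τ' ≈ 1.7279 ∉ [-0.1, 1.3) ⇒ out
candidate 2: (m,n)=(6,12) → π∥ = 6+12·τ ≈ 34.9706, π⊥ = 6+12·τ' ≈ 1.0294 ∈ [-0.1, 1.3) ⇒ IN Λ
candidate 3: (m,n)=(0,-4) → π∥ = 0-4·τ ≈ -9.6569, π⊥ = 0-4·τ' ≈ 1.6569 ∉ [-0.1, 1.3) ⇒ out
candidate 4: (m,n)=(5,11) → π∥ = 5+11·τ ≈ 31.5563, π⊥ = 5+11·τ' ≈ 0.4437 ∈ [-0.1, 1.3) ⇒ IN Λ
candidate 5: (m,n)=(-1,-4) → π∥ = -1-4·τ ≈ -10.6569, π⊥ = -1-4·τ' ≈ 0.6569 ∈ [-0.1, 1.3) ⇒ IN Λ
candidate 6: (m,n)=(-4,-12) → π∥ = -4-12·τ ≈ -32.9706, π⊥ = -4-12·τ' ≈ 0.9706 ∈ [-0.1, 1.3) ⇒ IN Λ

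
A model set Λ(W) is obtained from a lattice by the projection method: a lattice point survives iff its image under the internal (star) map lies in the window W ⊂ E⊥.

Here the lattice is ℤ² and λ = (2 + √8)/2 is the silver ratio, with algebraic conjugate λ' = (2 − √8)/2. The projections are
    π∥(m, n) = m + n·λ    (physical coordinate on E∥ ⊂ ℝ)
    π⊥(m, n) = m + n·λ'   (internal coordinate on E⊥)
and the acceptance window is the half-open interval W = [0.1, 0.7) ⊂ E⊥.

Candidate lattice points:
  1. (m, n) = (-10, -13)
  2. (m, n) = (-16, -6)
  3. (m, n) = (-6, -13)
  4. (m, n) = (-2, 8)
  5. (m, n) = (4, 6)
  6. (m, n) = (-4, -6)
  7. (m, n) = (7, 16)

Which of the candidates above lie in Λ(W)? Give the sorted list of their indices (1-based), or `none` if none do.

7

λ' = (2−√8)/2 ≈ -0.414214.
candidate 1: (m,n)=(-10,-13) → π∥ = -10-13·λ ≈ -41.384776, π⊥ = -10-13·λ' ≈ -4.615224 ∉ [0.1, 0.7) ⇒ out
candidate 2: (m,n)=(-16,-6) → π∥ = -16-6·λ ≈ -30.485281, π⊥ = -16-6·λ' ≈ -13.514719 ∉ [0.1, 0.7) ⇒ out
candidate 3: (m,n)=(-6,-13) → π∥ = -6-13·λ ≈ -37.384776, π⊥ = -6-13·λ' ≈ -0.615224 ∉ [0.1, 0.7) ⇒ out
candidate 4: (m,n)=(-2,8) → π∥ = -2+8·λ ≈ 17.313708, π⊥ = -2+8·λ' ≈ -5.313708 ∉ [0.1, 0.7) ⇒ out
candidate 5: (m,n)=(4,6) → π∥ = 4+6·λ ≈ 18.485281, π⊥ = 4+6·λ' ≈ 1.514719 ∉ [0.1, 0.7) ⇒ out
candidate 6: (m,n)=(-4,-6) → π∥ = -4-6·λ ≈ -18.485281, π⊥ = -4-6·λ' ≈ -1.514719 ∉ [0.1, 0.7) ⇒ out
candidate 7: (m,n)=(7,16) → π∥ = 7+16·λ ≈ 45.627417, π⊥ = 7+16·λ' ≈ 0.372583 ∈ [0.1, 0.7) ⇒ IN Λ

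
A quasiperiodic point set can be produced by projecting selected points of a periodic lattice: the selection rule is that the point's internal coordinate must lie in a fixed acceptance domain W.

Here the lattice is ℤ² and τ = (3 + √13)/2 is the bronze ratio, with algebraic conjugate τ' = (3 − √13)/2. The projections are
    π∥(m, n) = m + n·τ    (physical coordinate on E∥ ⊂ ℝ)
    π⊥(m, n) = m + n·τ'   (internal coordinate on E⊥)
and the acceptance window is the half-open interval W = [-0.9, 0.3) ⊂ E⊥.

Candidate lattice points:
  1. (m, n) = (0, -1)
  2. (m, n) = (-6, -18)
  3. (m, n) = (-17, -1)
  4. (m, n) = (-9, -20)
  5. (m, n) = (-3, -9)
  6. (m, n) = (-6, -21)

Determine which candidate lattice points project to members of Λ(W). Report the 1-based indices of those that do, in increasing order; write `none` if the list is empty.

2, 5

Numerically τ ≈ 3.3028 and τ' = −1/τ ≈ -0.3028.
#1 (0,-1): internal coord 0 + (-1)·τ' = +0.3028; +0.3028 ∉ [-0.9, 0.3) → out
#2 (-6,-18): internal coord -6 + (-18)·τ' = -0.5500; -0.5500 ∈ [-0.9, 0.3) → IN Λ
#3 (-17,-1): internal coord -17 + (-1)·τ' = -16.6972; -16.6972 ∉ [-0.9, 0.3) → out
#4 (-9,-20): internal coord -9 + (-20)·τ' = -2.9445; -2.9445 ∉ [-0.9, 0.3) → out
#5 (-3,-9): internal coord -3 + (-9)·τ' = -0.2750; -0.2750 ∈ [-0.9, 0.3) → IN Λ
#6 (-6,-21): internal coord -6 + (-21)·τ' = +0.3583; +0.3583 ∉ [-0.9, 0.3) → out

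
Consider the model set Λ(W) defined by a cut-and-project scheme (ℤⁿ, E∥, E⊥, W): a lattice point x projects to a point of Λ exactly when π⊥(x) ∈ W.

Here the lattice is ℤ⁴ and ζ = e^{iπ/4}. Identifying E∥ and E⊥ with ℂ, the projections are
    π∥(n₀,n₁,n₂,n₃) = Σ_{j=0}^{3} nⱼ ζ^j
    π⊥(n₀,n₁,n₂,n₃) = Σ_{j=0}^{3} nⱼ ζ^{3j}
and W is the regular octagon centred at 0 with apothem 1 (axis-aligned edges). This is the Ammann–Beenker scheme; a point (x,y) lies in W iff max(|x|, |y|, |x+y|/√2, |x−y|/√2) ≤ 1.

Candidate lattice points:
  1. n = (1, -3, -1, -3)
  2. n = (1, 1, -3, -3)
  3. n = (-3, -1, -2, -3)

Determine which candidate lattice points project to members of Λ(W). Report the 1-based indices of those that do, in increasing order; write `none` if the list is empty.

none

With ζ = e^{iπ/4} the internal vectors are ζ^0,ζ^3,ζ^6,ζ^9.
#1 (1, -3, -1, -3): internal (1.00000, -3.24264); octagon support 3.24264 vs apothem 1 → ∉ W
#2 (1, 1, -3, -3): internal (-1.82843, 1.58579); octagon support 2.41421 vs apothem 1 → ∉ W
#3 (-3, -1, -2, -3): internal (-4.41421, -0.82843); octagon support 4.41421 vs apothem 1 → ∉ W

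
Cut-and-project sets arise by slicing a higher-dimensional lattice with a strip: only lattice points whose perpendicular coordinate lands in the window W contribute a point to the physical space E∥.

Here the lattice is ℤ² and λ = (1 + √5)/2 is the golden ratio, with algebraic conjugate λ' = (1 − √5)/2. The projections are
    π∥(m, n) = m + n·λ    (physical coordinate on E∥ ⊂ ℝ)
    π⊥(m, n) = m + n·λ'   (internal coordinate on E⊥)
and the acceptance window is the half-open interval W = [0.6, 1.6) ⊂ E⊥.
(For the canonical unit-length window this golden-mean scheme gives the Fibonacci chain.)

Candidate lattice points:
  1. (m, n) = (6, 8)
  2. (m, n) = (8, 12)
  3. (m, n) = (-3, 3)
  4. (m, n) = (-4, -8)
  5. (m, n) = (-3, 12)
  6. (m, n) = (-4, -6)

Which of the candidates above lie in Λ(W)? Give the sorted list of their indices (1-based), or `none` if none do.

1, 4

λ' = (1−√5)/2 ≈ -0.6180.
[1] lift (6,8): star map gives 1.0557; window check 0.6 ≤ 1.0557 < 1.6 is true → IN Λ
[2] lift (8,12): star map gives 0.5836; window check 0.6 ≤ 0.5836 < 1.6 is false → out
[3] lift (-3,3): star map gives -4.8541; window check 0.6 ≤ -4.8541 < 1.6 is false → out
[4] lift (-4,-8): star map gives 0.9443; window check 0.6 ≤ 0.9443 < 1.6 is true → IN Λ
[5] lift (-3,12): star map gives -10.4164; window check 0.6 ≤ -10.4164 < 1.6 is false → out
[6] lift (-4,-6): star map gives -0.2918; window check 0.6 ≤ -0.2918 < 1.6 is false → out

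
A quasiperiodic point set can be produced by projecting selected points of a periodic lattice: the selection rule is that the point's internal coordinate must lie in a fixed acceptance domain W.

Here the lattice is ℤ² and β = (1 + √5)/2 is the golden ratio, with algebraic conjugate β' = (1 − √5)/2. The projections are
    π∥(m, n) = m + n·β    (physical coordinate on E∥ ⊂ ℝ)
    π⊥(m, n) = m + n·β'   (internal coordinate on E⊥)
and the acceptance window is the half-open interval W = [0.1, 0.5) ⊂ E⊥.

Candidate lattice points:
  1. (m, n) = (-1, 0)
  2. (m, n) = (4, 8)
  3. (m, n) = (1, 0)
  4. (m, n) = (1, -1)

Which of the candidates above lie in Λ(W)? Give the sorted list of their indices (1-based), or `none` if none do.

Compute β' = (1−√5)/2 = -0.6180, so π⊥(m,n) = m -0.6180·n.
[1] lift (-1,0): star map gives -1.0000; window check 0.1 ≤ -1.0000 < 0.5 is false → out
[2] lift (4,8): star map gives -0.9443; window check 0.1 ≤ -0.9443 < 0.5 is false → out
[3] lift (1,0): star map gives 1.0000; window check 0.1 ≤ 1.0000 < 0.5 is false → out
[4] lift (1,-1): star map gives 1.6180; window check 0.1 ≤ 1.6180 < 0.5 is false → out

none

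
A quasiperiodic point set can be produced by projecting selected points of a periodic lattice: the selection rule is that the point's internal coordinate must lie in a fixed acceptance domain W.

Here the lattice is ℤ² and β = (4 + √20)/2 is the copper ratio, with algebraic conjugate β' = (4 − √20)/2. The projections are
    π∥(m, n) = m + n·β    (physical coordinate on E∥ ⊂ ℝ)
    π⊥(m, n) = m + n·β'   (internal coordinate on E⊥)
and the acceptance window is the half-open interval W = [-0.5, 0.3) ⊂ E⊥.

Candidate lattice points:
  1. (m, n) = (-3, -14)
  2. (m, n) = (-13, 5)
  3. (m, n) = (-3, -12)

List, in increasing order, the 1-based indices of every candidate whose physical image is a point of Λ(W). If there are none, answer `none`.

3

β' = (4−√20)/2 ≈ -0.236068.
#1 (-3,-14): internal coord -3 + (-14)·β' = +0.304952; +0.304952 ∉ [-0.5, 0.3) → out
#2 (-13,5): internal coord -13 + (5)·β' = -14.180340; -14.180340 ∉ [-0.5, 0.3) → out
#3 (-3,-12): internal coord -3 + (-12)·β' = -0.167184; -0.167184 ∈ [-0.5, 0.3) → IN Λ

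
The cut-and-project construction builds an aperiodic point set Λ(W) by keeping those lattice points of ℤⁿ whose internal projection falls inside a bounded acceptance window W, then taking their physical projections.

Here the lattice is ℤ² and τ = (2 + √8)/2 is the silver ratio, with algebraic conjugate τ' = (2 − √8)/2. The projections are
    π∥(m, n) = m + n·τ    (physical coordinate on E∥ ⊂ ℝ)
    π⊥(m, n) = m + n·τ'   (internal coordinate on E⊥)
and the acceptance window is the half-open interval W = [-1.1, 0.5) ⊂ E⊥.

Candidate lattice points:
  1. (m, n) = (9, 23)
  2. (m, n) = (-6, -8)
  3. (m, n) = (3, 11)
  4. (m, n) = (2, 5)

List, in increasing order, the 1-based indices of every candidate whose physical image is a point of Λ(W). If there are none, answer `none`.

τ' = (2−√8)/2 ≈ -0.41421.
candidate 1: (m,n)=(9,23) → π∥ = 9+23·τ ≈ 64.52691, π⊥ = 9+23·τ' ≈ -0.52691 ∈ [-1.1, 0.5) ⇒ IN Λ
candidate 2: (m,n)=(-6,-8) → π∥ = -6-8·τ ≈ -25.31371, π⊥ = -6-8·τ' ≈ -2.68629 ∉ [-1.1, 0.5) ⇒ out
candidate 3: (m,n)=(3,11) → π∥ = 3+11·τ ≈ 29.55635, π⊥ = 3+11·τ' ≈ -1.55635 ∉ [-1.1, 0.5) ⇒ out
candidate 4: (m,n)=(2,5) → π∥ = 2+5·τ ≈ 14.07107, π⊥ = 2+5·τ' ≈ -0.07107 ∈ [-1.1, 0.5) ⇒ IN Λ

1, 4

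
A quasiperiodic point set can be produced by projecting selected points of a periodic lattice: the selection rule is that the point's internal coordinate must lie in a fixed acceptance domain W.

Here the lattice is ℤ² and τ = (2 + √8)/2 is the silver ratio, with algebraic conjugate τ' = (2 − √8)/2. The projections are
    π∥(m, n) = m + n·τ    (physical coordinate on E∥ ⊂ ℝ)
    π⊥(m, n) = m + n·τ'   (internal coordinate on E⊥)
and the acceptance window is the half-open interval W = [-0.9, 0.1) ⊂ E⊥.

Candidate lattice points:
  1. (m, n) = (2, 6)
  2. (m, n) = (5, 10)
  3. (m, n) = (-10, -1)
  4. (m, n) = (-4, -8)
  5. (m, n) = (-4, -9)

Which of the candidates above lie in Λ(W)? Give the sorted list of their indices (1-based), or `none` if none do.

1, 4, 5

Numerically τ ≈ 2.414214 and τ' = −1/τ ≈ -0.414214.
[1] lift (2,6): star map gives -0.485281; window check -0.9 ≤ -0.485281 < 0.1 is true → IN Λ
[2] lift (5,10): star map gives 0.857864; window check -0.9 ≤ 0.857864 < 0.1 is false → out
[3] lift (-10,-1): star map gives -9.585786; window check -0.9 ≤ -9.585786 < 0.1 is false → out
[4] lift (-4,-8): star map gives -0.686292; window check -0.9 ≤ -0.686292 < 0.1 is true → IN Λ
[5] lift (-4,-9): star map gives -0.272078; window check -0.9 ≤ -0.272078 < 0.1 is true → IN Λ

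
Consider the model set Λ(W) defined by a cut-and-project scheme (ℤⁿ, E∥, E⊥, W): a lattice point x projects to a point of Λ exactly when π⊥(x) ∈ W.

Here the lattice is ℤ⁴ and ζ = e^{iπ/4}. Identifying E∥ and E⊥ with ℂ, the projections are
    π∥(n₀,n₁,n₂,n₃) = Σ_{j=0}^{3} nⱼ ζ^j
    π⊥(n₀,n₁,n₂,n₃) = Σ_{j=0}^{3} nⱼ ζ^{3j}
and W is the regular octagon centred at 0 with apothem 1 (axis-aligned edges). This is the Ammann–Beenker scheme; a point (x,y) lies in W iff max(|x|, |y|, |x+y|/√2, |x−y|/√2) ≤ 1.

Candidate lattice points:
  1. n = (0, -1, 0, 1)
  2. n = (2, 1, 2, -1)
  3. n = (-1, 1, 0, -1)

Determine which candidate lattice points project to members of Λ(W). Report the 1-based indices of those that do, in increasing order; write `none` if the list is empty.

With ζ = e^{iπ/4} the internal vectors are ζ^0,ζ^3,ζ^6,ζ^9.
candidate 1: n = (0, -1, 0, 1) → π⊥ ≈ (+1.41421, +0.00000); max(|x|,|y|,|x±y|/√2) = 1.41421 > 1 ⇒ ∉ W
candidate 2: n = (2, 1, 2, -1) → π⊥ ≈ (+0.58579, -2.00000); max(|x|,|y|,|x±y|/√2) = 2.00000 > 1 ⇒ ∉ W
candidate 3: n = (-1, 1, 0, -1) → π⊥ ≈ (-2.41421, +0.00000); max(|x|,|y|,|x±y|/√2) = 2.41421 > 1 ⇒ ∉ W

none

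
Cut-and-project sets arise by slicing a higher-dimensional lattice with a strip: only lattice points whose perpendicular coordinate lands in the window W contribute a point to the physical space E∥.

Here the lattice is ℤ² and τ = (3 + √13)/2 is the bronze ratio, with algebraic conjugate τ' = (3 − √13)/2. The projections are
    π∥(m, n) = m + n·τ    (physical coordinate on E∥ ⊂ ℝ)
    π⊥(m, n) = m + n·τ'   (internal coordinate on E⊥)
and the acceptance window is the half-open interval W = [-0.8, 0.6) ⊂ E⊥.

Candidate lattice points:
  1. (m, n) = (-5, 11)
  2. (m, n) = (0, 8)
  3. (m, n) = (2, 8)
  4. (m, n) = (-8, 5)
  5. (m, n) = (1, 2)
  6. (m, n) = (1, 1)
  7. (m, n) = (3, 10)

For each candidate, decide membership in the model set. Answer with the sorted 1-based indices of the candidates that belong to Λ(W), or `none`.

Compute τ' = (3−√13)/2 = -0.30278, so π⊥(m,n) = m -0.30278·n.
[1] lift (-5,11): star map gives -8.33053; window check -0.8 ≤ -8.33053 < 0.6 is false → out
[2] lift (0,8): star map gives -2.42221; window check -0.8 ≤ -2.42221 < 0.6 is false → out
[3] lift (2,8): star map gives -0.42221; window check -0.8 ≤ -0.42221 < 0.6 is true → IN Λ
[4] lift (-8,5): star map gives -9.51388; window check -0.8 ≤ -9.51388 < 0.6 is false → out
[5] lift (1,2): star map gives 0.39445; window check -0.8 ≤ 0.39445 < 0.6 is true → IN Λ
[6] lift (1,1): star map gives 0.69722; window check -0.8 ≤ 0.69722 < 0.6 is false → out
[7] lift (3,10): star map gives -0.02776; window check -0.8 ≤ -0.02776 < 0.6 is true → IN Λ

3, 5, 7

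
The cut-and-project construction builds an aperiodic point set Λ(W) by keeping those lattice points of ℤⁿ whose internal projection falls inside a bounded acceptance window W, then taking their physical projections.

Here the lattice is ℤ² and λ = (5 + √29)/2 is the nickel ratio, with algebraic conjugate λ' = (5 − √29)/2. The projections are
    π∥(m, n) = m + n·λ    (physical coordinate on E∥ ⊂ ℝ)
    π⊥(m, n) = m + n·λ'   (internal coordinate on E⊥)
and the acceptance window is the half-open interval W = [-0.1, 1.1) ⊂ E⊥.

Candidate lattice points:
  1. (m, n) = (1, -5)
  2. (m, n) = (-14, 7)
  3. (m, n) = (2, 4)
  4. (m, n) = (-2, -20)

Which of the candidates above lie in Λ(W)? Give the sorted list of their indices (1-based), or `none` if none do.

λ' = (5−√29)/2 ≈ -0.1926.
[1] lift (1,-5): star map gives 1.9629; window check -0.1 ≤ 1.9629 < 1.1 is false → out
[2] lift (-14,7): star map gives -15.3481; window check -0.1 ≤ -15.3481 < 1.1 is false → out
[3] lift (2,4): star map gives 1.2297; window check -0.1 ≤ 1.2297 < 1.1 is false → out
[4] lift (-2,-20): star map gives 1.8516; window check -0.1 ≤ 1.8516 < 1.1 is false → out

none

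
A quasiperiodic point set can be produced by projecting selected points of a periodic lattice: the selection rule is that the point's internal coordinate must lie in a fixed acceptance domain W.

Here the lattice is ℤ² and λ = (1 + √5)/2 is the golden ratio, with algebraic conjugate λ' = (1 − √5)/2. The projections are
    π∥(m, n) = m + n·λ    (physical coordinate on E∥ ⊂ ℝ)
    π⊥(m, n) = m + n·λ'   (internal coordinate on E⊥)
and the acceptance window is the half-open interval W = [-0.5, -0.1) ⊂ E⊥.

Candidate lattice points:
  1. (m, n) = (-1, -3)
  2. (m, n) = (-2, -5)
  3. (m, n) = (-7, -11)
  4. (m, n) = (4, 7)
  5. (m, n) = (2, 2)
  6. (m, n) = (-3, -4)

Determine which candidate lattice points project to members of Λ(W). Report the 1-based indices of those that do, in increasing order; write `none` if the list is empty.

λ' = (1−√5)/2 ≈ -0.61803.
[1] lift (-1,-3): star map gives 0.85410; window check -0.5 ≤ 0.85410 < -0.1 is false → out
[2] lift (-2,-5): star map gives 1.09017; window check -0.5 ≤ 1.09017 < -0.1 is false → out
[3] lift (-7,-11): star map gives -0.20163; window check -0.5 ≤ -0.20163 < -0.1 is true → IN Λ
[4] lift (4,7): star map gives -0.32624; window check -0.5 ≤ -0.32624 < -0.1 is true → IN Λ
[5] lift (2,2): star map gives 0.76393; window check -0.5 ≤ 0.76393 < -0.1 is false → out
[6] lift (-3,-4): star map gives -0.52786; window check -0.5 ≤ -0.52786 < -0.1 is false → out

3, 4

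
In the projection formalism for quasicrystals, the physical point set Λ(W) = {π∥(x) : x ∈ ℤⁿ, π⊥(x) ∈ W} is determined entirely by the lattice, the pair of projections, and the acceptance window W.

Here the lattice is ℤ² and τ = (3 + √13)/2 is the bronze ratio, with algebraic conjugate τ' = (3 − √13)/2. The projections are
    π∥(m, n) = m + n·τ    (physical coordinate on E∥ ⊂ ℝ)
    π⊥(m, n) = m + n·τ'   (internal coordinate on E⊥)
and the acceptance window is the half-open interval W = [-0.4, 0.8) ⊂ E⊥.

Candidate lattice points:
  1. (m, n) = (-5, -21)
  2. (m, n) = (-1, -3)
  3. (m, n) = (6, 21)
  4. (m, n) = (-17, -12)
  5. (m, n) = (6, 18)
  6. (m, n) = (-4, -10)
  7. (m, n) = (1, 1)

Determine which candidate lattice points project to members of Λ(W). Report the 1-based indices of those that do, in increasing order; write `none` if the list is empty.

2, 3, 5, 7

τ' = (3−√13)/2 ≈ -0.3028.
candidate 1: (m,n)=(-5,-21) → π∥ = -5-21·τ ≈ -74.3583, π⊥ = -5-21·τ' ≈ 1.3583 ∉ [-0.4, 0.8) ⇒ out
candidate 2: (m,n)=(-1,-3) → π∥ = -1-3·τ ≈ -10.9083, π⊥ = -1-3·τ' ≈ -0.0917 ∈ [-0.4, 0.8) ⇒ IN Λ
candidate 3: (m,n)=(6,21) → π∥ = 6+21·τ ≈ 75.3583, π⊥ = 6+21·τ' ≈ -0.3583 ∈ [-0.4, 0.8) ⇒ IN Λ
candidate 4: (m,n)=(-17,-12) → π∥ = -17-12·τ ≈ -56.6333, π⊥ = -17-12·τ' ≈ -13.3667 ∉ [-0.4, 0.8) ⇒ out
candidate 5: (m,n)=(6,18) → π∥ = 6+18·τ ≈ 65.4500, π⊥ = 6+18·τ' ≈ 0.5500 ∈ [-0.4, 0.8) ⇒ IN Λ
candidate 6: (m,n)=(-4,-10) → π∥ = -4-10·τ ≈ -37.0278, π⊥ = -4-10·τ' ≈ -0.9722 ∉ [-0.4, 0.8) ⇒ out
candidate 7: (m,n)=(1,1) → π∥ = 1+1·τ ≈ 4.3028, π⊥ = 1+1·τ' ≈ 0.6972 ∈ [-0.4, 0.8) ⇒ IN Λ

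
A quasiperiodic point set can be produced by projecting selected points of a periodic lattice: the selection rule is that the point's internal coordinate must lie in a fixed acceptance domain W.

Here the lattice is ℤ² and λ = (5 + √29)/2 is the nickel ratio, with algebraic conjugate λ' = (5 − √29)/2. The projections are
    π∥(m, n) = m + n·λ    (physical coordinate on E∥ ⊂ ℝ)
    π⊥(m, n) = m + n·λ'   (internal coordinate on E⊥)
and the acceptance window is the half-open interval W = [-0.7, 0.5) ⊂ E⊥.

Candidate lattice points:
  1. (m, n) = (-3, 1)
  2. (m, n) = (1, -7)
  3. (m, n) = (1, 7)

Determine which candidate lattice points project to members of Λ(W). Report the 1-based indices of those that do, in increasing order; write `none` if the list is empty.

Numerically λ ≈ 5.192582 and λ' = −1/λ ≈ -0.192582.
candidate 1: (m,n)=(-3,1) → π∥ = -3+1·λ ≈ 2.192582, π⊥ = -3+1·λ' ≈ -3.192582 ∉ [-0.7, 0.5) ⇒ out
candidate 2: (m,n)=(1,-7) → π∥ = 1-7·λ ≈ -35.348077, π⊥ = 1-7·λ' ≈ 2.348077 ∉ [-0.7, 0.5) ⇒ out
candidate 3: (m,n)=(1,7) → π∥ = 1+7·λ ≈ 37.348077, π⊥ = 1+7·λ' ≈ -0.348077 ∈ [-0.7, 0.5) ⇒ IN Λ

3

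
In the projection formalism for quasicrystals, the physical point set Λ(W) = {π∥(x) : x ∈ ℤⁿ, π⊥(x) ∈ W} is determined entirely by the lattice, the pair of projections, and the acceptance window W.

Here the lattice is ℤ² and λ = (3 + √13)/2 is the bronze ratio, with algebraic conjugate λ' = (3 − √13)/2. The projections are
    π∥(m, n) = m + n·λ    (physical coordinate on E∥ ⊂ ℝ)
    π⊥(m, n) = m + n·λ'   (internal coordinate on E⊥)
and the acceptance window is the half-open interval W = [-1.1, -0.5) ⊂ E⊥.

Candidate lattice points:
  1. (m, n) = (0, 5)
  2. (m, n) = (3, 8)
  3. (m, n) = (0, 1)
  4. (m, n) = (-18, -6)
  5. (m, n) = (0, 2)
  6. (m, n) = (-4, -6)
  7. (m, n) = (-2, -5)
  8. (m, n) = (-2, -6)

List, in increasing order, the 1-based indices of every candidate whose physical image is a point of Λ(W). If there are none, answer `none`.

5

Numerically λ ≈ 3.302776 and λ' = −1/λ ≈ -0.302776.
candidate 1: (m,n)=(0,5) → π∥ = 0+5·λ ≈ 16.513878, π⊥ = 0+5·λ' ≈ -1.513878 ∉ [-1.1, -0.5) ⇒ out
candidate 2: (m,n)=(3,8) → π∥ = 3+8·λ ≈ 29.422205, π⊥ = 3+8·λ' ≈ 0.577795 ∉ [-1.1, -0.5) ⇒ out
candidate 3: (m,n)=(0,1) → π∥ = 0+1·λ ≈ 3.302776, π⊥ = 0+1·λ' ≈ -0.302776 ∉ [-1.1, -0.5) ⇒ out
candidate 4: (m,n)=(-18,-6) → π∥ = -18-6·λ ≈ -37.816654, π⊥ = -18-6·λ' ≈ -16.183346 ∉ [-1.1, -0.5) ⇒ out
candidate 5: (m,n)=(0,2) → π∥ = 0+2·λ ≈ 6.605551, π⊥ = 0+2·λ' ≈ -0.605551 ∈ [-1.1, -0.5) ⇒ IN Λ
candidate 6: (m,n)=(-4,-6) → π∥ = -4-6·λ ≈ -23.816654, π⊥ = -4-6·λ' ≈ -2.183346 ∉ [-1.1, -0.5) ⇒ out
candidate 7: (m,n)=(-2,-5) → π∥ = -2-5·λ ≈ -18.513878, π⊥ = -2-5·λ' ≈ -0.486122 ∉ [-1.1, -0.5) ⇒ out
candidate 8: (m,n)=(-2,-6) → π∥ = -2-6·λ ≈ -21.816654, π⊥ = -2-6·λ' ≈ -0.183346 ∉ [-1.1, -0.5) ⇒ out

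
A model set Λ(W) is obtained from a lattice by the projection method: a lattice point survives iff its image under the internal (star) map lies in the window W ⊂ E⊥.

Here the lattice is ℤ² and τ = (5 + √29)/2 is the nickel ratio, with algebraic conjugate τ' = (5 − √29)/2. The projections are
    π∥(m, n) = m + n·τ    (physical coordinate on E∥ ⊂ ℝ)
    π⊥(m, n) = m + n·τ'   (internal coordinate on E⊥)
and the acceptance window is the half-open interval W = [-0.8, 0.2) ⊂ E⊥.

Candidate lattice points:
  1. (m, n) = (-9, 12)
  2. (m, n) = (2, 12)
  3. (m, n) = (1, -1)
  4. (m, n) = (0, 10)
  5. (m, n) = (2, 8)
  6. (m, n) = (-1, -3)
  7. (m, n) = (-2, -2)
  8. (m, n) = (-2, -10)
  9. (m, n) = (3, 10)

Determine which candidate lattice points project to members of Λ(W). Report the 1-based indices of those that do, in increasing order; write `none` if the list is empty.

2, 6, 8

τ' = (5−√29)/2 ≈ -0.1926.
candidate 1: (m,n)=(-9,12) → π∥ = -9+12·τ ≈ 53.3110, π⊥ = -9+12·τ' ≈ -11.3110 ∉ [-0.8, 0.2) ⇒ out
candidate 2: (m,n)=(2,12) → π∥ = 2+12·τ ≈ 64.3110, π⊥ = 2+12·τ' ≈ -0.3110 ∈ [-0.8, 0.2) ⇒ IN Λ
candidate 3: (m,n)=(1,-1) → π∥ = 1-1·τ ≈ -4.1926, π⊥ = 1-1·τ' ≈ 1.1926 ∉ [-0.8, 0.2) ⇒ out
candidate 4: (m,n)=(0,10) → π∥ = 0+10·τ ≈ 51.9258, π⊥ = 0+10·τ' ≈ -1.9258 ∉ [-0.8, 0.2) ⇒ out
candidate 5: (m,n)=(2,8) → π∥ = 2+8·τ ≈ 43.5407, π⊥ = 2+8·τ' ≈ 0.4593 ∉ [-0.8, 0.2) ⇒ out
candidate 6: (m,n)=(-1,-3) → π∥ = -1-3·τ ≈ -16.5777, π⊥ = -1-3·τ' ≈ -0.4223 ∈ [-0.8, 0.2) ⇒ IN Λ
candidate 7: (m,n)=(-2,-2) → π∥ = -2-2·τ ≈ -12.3852, π⊥ = -2-2·τ' ≈ -1.6148 ∉ [-0.8, 0.2) ⇒ out
candidate 8: (m,n)=(-2,-10) → π∥ = -2-10·τ ≈ -53.9258, π⊥ = -2-10·τ' ≈ -0.0742 ∈ [-0.8, 0.2) ⇒ IN Λ
candidate 9: (m,n)=(3,10) → π∥ = 3+10·τ ≈ 54.9258, π⊥ = 3+10·τ' ≈ 1.0742 ∉ [-0.8, 0.2) ⇒ out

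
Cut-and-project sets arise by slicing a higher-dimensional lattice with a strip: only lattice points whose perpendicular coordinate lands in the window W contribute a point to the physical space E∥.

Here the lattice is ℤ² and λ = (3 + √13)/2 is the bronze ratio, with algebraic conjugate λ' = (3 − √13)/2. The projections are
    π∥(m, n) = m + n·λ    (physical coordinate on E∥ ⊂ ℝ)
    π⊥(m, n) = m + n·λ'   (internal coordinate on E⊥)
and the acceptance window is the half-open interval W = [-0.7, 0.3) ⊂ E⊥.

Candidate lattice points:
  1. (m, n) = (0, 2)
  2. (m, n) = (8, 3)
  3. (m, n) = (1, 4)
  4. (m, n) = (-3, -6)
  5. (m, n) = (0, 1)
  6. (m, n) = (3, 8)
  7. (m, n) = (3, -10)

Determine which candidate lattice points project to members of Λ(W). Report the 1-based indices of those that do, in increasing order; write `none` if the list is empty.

Compute λ' = (3−√13)/2 = -0.30278, so π⊥(m,n) = m -0.30278·n.
candidate 1: (m,n)=(0,2) → π∥ = 0+2·λ ≈ 6.60555, π⊥ = 0+2·λ' ≈ -0.60555 ∈ [-0.7, 0.3) ⇒ IN Λ
candidate 2: (m,n)=(8,3) → π∥ = 8+3·λ ≈ 17.90833, π⊥ = 8+3·λ' ≈ 7.09167 ∉ [-0.7, 0.3) ⇒ out
candidate 3: (m,n)=(1,4) → π∥ = 1+4·λ ≈ 14.21110, π⊥ = 1+4·λ' ≈ -0.21110 ∈ [-0.7, 0.3) ⇒ IN Λ
candidate 4: (m,n)=(-3,-6) → π∥ = -3-6·λ ≈ -22.81665, π⊥ = -3-6·λ' ≈ -1.18335 ∉ [-0.7, 0.3) ⇒ out
candidate 5: (m,n)=(0,1) → π∥ = 0+1·λ ≈ 3.30278, π⊥ = 0+1·λ' ≈ -0.30278 ∈ [-0.7, 0.3) ⇒ IN Λ
candidate 6: (m,n)=(3,8) → π∥ = 3+8·λ ≈ 29.42221, π⊥ = 3+8·λ' ≈ 0.57779 ∉ [-0.7, 0.3) ⇒ out
candidate 7: (m,n)=(3,-10) → π∥ = 3-10·λ ≈ -30.02776, π⊥ = 3-10·λ' ≈ 6.02776 ∉ [-0.7, 0.3) ⇒ out

1, 3, 5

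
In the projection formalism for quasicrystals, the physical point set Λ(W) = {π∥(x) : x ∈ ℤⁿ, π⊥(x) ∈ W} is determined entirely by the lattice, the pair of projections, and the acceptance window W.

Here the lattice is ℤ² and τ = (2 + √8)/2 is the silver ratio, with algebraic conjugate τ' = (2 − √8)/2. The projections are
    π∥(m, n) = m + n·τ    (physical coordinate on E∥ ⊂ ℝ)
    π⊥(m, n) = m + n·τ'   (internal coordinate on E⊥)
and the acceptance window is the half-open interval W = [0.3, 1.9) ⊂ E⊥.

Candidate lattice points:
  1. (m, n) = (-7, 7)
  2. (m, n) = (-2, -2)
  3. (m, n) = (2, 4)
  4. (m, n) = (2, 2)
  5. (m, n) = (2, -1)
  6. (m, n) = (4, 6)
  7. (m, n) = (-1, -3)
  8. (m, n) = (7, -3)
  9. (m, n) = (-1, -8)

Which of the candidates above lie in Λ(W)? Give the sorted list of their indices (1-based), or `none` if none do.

τ' = (2−√8)/2 ≈ -0.4142.
candidate 1: (m,n)=(-7,7) → π∥ = -7+7·τ ≈ 9.8995, π⊥ = -7+7·τ' ≈ -9.8995 ∉ [0.3, 1.9) ⇒ out
candidate 2: (m,n)=(-2,-2) → π∥ = -2-2·τ ≈ -6.8284, π⊥ = -2-2·τ' ≈ -1.1716 ∉ [0.3, 1.9) ⇒ out
candidate 3: (m,n)=(2,4) → π∥ = 2+4·τ ≈ 11.6569, π⊥ = 2+4·τ' ≈ 0.3431 ∈ [0.3, 1.9) ⇒ IN Λ
candidate 4: (m,n)=(2,2) → π∥ = 2+2·τ ≈ 6.8284, π⊥ = 2+2·τ' ≈ 1.1716 ∈ [0.3, 1.9) ⇒ IN Λ
candidate 5: (m,n)=(2,-1) → π∥ = 2-1·τ ≈ -0.4142, π⊥ = 2-1·τ' ≈ 2.4142 ∉ [0.3, 1.9) ⇒ out
candidate 6: (m,n)=(4,6) → π∥ = 4+6·τ ≈ 18.4853, π⊥ = 4+6·τ' ≈ 1.5147 ∈ [0.3, 1.9) ⇒ IN Λ
candidate 7: (m,n)=(-1,-3) → π∥ = -1-3·τ ≈ -8.2426, π⊥ = -1-3·τ' ≈ 0.2426 ∉ [0.3, 1.9) ⇒ out
candidate 8: (m,n)=(7,-3) → π∥ = 7-3·τ ≈ -0.2426, π⊥ = 7-3·τ' ≈ 8.2426 ∉ [0.3, 1.9) ⇒ out
candidate 9: (m,n)=(-1,-8) → π∥ = -1-8·τ ≈ -20.3137, π⊥ = -1-8·τ' ≈ 2.3137 ∉ [0.3, 1.9) ⇒ out

3, 4, 6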